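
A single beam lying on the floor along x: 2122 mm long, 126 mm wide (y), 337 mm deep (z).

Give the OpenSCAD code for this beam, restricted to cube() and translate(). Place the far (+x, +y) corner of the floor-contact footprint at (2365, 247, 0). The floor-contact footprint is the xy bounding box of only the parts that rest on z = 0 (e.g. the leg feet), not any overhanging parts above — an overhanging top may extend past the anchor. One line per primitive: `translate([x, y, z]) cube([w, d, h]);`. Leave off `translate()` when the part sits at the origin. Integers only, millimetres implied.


translate([243, 121, 0]) cube([2122, 126, 337]);


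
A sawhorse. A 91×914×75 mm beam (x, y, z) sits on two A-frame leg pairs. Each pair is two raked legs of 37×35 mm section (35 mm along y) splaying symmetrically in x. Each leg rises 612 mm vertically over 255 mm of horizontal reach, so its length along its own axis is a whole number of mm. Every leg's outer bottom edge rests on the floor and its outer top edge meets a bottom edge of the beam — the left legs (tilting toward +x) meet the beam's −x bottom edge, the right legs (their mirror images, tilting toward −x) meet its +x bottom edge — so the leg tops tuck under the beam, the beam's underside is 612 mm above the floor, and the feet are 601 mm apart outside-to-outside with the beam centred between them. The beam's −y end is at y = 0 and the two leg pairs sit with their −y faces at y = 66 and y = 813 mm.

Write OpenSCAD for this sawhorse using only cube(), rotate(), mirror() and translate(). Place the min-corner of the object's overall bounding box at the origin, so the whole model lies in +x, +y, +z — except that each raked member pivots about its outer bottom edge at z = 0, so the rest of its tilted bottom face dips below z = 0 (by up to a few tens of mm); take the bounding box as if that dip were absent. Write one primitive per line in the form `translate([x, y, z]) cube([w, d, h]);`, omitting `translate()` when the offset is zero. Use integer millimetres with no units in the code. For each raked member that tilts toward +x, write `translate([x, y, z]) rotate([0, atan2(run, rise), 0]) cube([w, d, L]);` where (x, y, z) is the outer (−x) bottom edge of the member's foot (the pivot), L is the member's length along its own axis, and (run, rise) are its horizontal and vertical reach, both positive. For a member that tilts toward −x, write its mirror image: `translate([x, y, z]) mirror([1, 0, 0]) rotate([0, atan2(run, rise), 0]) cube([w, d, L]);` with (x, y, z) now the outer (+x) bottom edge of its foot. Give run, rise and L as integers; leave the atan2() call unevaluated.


// leg length = √(255² + 612²) = 663
// right-leg outer foot x = 2·255 + 91 = 601
// beam min-corner = (255, 0, 612)
translate([255, 0, 612]) cube([91, 914, 75]);
translate([0, 66, 0]) rotate([0, atan2(255, 612), 0]) cube([37, 35, 663]);
translate([601, 66, 0]) mirror([1, 0, 0]) rotate([0, atan2(255, 612), 0]) cube([37, 35, 663]);
translate([0, 813, 0]) rotate([0, atan2(255, 612), 0]) cube([37, 35, 663]);
translate([601, 813, 0]) mirror([1, 0, 0]) rotate([0, atan2(255, 612), 0]) cube([37, 35, 663]);


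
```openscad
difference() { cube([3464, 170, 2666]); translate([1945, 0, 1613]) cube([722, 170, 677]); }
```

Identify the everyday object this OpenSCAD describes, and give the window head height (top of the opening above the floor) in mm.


A wall with a window opening. The window head height is 2290 mm.

A wall with a rectangular opening subtracted — a window. Sill at z = 1613, opening 677 mm tall, so the head is at 1613 + 677 = 2290 mm.


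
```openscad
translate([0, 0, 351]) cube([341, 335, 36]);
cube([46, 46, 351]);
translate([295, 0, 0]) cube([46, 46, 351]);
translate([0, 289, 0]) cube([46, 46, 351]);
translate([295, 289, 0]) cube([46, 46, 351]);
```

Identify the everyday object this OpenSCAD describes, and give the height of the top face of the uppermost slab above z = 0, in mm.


A stool. The seat height is 387 mm.

A 341×335×36 slab at z = 351 on four corner posts — a stool. The seat top is 351 + 36 = 387 mm.


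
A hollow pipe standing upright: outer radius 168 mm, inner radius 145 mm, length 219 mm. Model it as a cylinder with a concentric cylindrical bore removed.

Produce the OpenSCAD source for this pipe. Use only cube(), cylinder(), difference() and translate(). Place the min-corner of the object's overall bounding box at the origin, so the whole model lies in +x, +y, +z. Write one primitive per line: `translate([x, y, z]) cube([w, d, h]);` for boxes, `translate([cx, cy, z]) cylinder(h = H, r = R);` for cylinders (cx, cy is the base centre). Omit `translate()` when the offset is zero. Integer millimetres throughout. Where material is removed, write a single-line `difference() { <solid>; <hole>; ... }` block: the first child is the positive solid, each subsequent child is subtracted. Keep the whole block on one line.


difference() { translate([168, 168, 0]) cylinder(h = 219, r = 168); translate([168, 168, 0]) cylinder(h = 219, r = 145); }


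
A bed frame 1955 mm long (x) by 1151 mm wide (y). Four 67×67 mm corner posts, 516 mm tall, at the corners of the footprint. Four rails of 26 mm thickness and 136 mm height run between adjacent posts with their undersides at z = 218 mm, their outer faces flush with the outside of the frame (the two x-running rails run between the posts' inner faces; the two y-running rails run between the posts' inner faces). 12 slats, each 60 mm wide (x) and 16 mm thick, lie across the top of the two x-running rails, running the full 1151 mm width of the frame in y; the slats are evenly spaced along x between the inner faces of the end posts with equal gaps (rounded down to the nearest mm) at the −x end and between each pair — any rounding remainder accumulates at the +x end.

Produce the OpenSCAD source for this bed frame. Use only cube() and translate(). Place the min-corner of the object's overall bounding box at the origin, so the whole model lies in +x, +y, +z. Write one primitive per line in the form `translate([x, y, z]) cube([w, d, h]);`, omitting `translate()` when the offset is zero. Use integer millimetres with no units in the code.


cube([67, 67, 516]);
translate([0, 1084, 0]) cube([67, 67, 516]);
translate([1888, 0, 0]) cube([67, 67, 516]);
translate([1888, 1084, 0]) cube([67, 67, 516]);
translate([67, 0, 218]) cube([1821, 26, 136]);
translate([67, 1125, 218]) cube([1821, 26, 136]);
translate([0, 67, 218]) cube([26, 1017, 136]);
translate([1929, 67, 218]) cube([26, 1017, 136]);
translate([151, 0, 354]) cube([60, 1151, 16]);
translate([295, 0, 354]) cube([60, 1151, 16]);
translate([439, 0, 354]) cube([60, 1151, 16]);
translate([583, 0, 354]) cube([60, 1151, 16]);
translate([727, 0, 354]) cube([60, 1151, 16]);
translate([871, 0, 354]) cube([60, 1151, 16]);
translate([1015, 0, 354]) cube([60, 1151, 16]);
translate([1159, 0, 354]) cube([60, 1151, 16]);
translate([1303, 0, 354]) cube([60, 1151, 16]);
translate([1447, 0, 354]) cube([60, 1151, 16]);
translate([1591, 0, 354]) cube([60, 1151, 16]);
translate([1735, 0, 354]) cube([60, 1151, 16]);


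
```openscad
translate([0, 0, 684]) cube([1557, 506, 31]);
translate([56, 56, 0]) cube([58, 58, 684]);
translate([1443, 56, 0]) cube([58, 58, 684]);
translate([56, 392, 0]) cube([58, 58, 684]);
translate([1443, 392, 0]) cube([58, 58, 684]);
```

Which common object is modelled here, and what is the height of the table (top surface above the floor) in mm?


A table. The table height is 715 mm.

A 1557×506×31 slab sits at z = 684 on four 58 mm square posts — a table. The top surface is at 684 + 31 = 715 mm.


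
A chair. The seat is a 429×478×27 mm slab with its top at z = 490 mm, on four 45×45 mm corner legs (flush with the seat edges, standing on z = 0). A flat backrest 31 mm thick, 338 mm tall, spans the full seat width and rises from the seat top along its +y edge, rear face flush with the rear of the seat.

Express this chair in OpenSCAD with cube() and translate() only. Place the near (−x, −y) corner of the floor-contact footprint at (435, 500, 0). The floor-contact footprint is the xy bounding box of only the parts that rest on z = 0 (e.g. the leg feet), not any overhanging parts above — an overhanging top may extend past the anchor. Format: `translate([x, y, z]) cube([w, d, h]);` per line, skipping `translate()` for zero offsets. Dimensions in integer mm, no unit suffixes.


// leg_h = 490 - 27 = 463
translate([435, 500, 463]) cube([429, 478, 27]);
translate([435, 500, 0]) cube([45, 45, 463]);
translate([819, 500, 0]) cube([45, 45, 463]);
translate([435, 933, 0]) cube([45, 45, 463]);
translate([819, 933, 0]) cube([45, 45, 463]);
translate([435, 947, 490]) cube([429, 31, 338]);


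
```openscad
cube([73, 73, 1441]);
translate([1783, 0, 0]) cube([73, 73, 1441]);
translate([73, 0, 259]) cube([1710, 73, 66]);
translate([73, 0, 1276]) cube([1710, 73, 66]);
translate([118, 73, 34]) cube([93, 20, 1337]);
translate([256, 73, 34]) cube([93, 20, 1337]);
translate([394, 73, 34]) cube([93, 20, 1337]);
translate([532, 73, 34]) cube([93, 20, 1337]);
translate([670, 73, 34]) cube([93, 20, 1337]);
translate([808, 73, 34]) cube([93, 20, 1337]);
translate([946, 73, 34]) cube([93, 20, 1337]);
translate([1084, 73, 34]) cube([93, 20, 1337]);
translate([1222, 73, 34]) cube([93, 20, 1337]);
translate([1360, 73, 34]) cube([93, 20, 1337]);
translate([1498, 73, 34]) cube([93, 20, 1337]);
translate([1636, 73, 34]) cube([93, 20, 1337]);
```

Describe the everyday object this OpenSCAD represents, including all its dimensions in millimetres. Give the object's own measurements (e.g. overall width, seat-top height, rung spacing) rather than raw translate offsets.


A fence section. Two 73×73 mm posts, 1441 mm tall, stand on the floor with a clear span of 1710 mm between their inner faces. Two horizontal rails of 73×66 mm section span the gap between the posts with their undersides at z = 259 mm and z = 1276 mm, flush with the posts' −y face. 12 pickets, each 93 mm wide, 20 mm thick and 1337 mm tall, are fixed to the +y face of the rails with their bottoms at z = 34 mm, spaced across the span with a 45 mm gap after the −x post and between neighbouring pickets, with 54 mm left before the +x post.


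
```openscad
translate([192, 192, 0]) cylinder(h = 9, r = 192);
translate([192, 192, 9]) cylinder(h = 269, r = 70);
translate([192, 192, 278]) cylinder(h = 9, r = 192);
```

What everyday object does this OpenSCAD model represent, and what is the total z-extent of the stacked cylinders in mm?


A spool. The overall height is 287 mm.

Three coaxial cylinders, large–small–large — a spool. Two 9 mm flanges and a 269 mm core give 9 + 269 + 9 = 287 mm.


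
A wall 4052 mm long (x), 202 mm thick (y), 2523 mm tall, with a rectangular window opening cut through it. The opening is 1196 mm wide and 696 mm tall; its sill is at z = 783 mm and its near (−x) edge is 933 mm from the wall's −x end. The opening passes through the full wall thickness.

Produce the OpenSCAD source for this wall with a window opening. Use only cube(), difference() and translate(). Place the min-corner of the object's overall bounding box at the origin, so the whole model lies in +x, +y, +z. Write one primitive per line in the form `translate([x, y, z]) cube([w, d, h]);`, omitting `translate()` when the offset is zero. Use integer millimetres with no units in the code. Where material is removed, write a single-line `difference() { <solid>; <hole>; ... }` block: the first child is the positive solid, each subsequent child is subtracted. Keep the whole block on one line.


difference() { cube([4052, 202, 2523]); translate([933, 0, 783]) cube([1196, 202, 696]); }


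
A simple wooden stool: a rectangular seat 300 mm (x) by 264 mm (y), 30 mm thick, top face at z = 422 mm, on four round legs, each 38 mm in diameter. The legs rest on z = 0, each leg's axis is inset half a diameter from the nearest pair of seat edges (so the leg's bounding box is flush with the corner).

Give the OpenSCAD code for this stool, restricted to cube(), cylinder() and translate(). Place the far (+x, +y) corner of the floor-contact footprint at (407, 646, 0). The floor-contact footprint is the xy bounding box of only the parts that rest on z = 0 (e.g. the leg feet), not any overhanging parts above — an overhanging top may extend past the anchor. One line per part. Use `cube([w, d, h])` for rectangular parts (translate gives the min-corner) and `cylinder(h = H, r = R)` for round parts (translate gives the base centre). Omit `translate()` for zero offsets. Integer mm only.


translate([107, 382, 392]) cube([300, 264, 30]);
translate([126, 401, 0]) cylinder(h = 392, r = 19);
translate([388, 401, 0]) cylinder(h = 392, r = 19);
translate([126, 627, 0]) cylinder(h = 392, r = 19);
translate([388, 627, 0]) cylinder(h = 392, r = 19);


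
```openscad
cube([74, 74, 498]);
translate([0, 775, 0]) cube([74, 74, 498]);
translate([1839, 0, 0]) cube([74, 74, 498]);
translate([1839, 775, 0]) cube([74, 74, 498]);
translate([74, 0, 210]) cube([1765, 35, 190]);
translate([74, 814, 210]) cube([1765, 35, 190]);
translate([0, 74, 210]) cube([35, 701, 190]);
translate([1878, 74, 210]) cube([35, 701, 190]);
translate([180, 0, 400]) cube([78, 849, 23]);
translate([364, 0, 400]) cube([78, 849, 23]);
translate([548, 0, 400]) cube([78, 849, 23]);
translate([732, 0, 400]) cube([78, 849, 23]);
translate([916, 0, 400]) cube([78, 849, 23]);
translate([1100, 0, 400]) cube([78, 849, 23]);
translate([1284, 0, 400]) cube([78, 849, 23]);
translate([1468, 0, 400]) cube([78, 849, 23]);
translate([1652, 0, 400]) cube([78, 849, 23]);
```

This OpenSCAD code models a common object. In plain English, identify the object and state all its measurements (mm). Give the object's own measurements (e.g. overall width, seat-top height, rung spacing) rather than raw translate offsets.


A bed frame 1913 mm long (x) by 849 mm wide (y). Four 74×74 mm corner posts, 498 mm tall, at the corners of the footprint. Four rails of 35 mm thickness and 190 mm height run between adjacent posts with their undersides at z = 210 mm, their outer faces flush with the outside of the frame (the two x-running rails run between the posts' inner faces; the two y-running rails run between the posts' inner faces). 9 slats, each 78 mm wide (x) and 23 mm thick, lie across the top of the two x-running rails, running the full 849 mm width of the frame in y; along x they sit between the end posts with a 106 mm gap after the −x posts and between neighbouring slats, leaving 109 mm before the +x posts.


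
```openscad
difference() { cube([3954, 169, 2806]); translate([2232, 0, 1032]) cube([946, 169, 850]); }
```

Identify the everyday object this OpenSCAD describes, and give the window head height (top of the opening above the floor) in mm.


A wall with a window opening. The window head height is 1882 mm.

A wall with a rectangular opening subtracted — a window. Sill at z = 1032, opening 850 mm tall, so the head is at 1032 + 850 = 1882 mm.


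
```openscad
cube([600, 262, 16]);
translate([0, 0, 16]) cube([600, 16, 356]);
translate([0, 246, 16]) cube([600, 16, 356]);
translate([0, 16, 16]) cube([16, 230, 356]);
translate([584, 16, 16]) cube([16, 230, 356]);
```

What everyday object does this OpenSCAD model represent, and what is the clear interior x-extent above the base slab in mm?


An open box. The internal width is 568 mm.

A 600×262 base slab with four walls standing on it — an open box. The base is 600 mm wide and the walls are 16 mm thick, so the internal width is 600 − 2 × 16 = 568 mm.


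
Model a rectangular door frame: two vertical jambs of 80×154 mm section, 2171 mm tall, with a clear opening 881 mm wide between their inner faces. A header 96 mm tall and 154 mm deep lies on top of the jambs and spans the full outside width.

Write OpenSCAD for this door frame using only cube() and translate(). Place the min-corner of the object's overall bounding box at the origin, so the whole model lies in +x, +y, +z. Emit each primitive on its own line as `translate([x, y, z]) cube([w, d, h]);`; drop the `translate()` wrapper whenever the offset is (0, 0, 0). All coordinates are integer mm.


cube([80, 154, 2171]);
translate([961, 0, 0]) cube([80, 154, 2171]);
translate([0, 0, 2171]) cube([1041, 154, 96]);


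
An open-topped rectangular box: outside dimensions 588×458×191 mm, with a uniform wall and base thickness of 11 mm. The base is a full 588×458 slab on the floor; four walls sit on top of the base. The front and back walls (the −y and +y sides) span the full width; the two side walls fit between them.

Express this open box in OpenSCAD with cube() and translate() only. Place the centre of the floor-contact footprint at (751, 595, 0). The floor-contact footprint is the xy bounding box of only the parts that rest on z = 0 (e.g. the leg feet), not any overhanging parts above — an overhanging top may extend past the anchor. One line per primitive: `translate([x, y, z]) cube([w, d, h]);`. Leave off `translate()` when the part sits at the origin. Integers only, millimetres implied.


translate([457, 366, 0]) cube([588, 458, 11]);
translate([457, 366, 11]) cube([588, 11, 180]);
translate([457, 813, 11]) cube([588, 11, 180]);
translate([457, 377, 11]) cube([11, 436, 180]);
translate([1034, 377, 11]) cube([11, 436, 180]);


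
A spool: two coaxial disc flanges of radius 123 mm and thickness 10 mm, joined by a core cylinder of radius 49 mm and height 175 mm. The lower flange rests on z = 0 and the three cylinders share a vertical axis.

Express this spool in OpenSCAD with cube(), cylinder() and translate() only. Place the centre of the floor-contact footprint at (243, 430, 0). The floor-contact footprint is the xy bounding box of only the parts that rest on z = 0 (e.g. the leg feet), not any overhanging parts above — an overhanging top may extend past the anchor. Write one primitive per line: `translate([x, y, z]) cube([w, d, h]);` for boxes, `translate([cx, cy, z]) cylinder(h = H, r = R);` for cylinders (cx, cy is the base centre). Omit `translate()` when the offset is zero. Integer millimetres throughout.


translate([243, 430, 0]) cylinder(h = 10, r = 123);
translate([243, 430, 10]) cylinder(h = 175, r = 49);
translate([243, 430, 185]) cylinder(h = 10, r = 123);


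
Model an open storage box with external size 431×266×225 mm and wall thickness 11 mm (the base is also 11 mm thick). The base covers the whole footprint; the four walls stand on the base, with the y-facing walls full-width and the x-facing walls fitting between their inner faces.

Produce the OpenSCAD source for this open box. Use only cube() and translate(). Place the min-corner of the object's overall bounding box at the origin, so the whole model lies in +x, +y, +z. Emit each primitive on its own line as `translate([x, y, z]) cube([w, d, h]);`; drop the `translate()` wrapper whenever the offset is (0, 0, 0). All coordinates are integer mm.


cube([431, 266, 11]);
translate([0, 0, 11]) cube([431, 11, 214]);
translate([0, 255, 11]) cube([431, 11, 214]);
translate([0, 11, 11]) cube([11, 244, 214]);
translate([420, 11, 11]) cube([11, 244, 214]);


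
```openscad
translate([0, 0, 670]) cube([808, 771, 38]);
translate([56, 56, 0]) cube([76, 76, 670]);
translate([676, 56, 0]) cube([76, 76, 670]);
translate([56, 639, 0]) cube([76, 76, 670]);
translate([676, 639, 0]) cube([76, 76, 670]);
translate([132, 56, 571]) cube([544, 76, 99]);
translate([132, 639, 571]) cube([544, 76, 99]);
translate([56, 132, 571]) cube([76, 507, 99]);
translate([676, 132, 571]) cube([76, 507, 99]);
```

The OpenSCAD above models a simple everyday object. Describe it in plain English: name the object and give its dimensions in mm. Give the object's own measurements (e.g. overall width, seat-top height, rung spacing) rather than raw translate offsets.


A rectangular dining table. The top is 808×771×38 mm with its upper surface at z = 708 mm. It stands on four 76×76 mm square legs, each inset 56 mm from the nearest pair of top edges, running from the floor to the underside of the top. Four apron rails, 76 mm thick and 99 mm tall, run between adjacent legs with their top edges flush with the underside of the top and their outer faces flush with the legs' outer faces.


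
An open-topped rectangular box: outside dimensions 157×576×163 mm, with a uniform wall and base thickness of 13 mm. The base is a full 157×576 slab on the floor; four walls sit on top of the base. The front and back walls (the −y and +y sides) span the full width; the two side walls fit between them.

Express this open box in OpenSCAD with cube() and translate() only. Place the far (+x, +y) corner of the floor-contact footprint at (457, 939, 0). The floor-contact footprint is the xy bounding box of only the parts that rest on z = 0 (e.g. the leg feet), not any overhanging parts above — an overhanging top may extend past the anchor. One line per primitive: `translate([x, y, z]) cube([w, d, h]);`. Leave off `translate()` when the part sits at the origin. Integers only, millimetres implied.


translate([300, 363, 0]) cube([157, 576, 13]);
translate([300, 363, 13]) cube([157, 13, 150]);
translate([300, 926, 13]) cube([157, 13, 150]);
translate([300, 376, 13]) cube([13, 550, 150]);
translate([444, 376, 13]) cube([13, 550, 150]);


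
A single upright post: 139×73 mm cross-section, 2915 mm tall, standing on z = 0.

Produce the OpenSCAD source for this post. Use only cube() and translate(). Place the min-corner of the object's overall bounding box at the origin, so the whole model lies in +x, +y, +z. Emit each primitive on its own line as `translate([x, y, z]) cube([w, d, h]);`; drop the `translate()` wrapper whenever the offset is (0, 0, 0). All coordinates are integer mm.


cube([139, 73, 2915]);


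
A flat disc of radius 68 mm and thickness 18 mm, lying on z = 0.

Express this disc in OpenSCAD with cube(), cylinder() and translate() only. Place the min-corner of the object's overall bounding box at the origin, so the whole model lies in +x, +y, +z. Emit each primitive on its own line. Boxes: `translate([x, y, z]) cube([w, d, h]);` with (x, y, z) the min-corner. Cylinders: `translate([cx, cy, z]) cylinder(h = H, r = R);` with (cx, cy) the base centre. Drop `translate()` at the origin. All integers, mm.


translate([68, 68, 0]) cylinder(h = 18, r = 68);


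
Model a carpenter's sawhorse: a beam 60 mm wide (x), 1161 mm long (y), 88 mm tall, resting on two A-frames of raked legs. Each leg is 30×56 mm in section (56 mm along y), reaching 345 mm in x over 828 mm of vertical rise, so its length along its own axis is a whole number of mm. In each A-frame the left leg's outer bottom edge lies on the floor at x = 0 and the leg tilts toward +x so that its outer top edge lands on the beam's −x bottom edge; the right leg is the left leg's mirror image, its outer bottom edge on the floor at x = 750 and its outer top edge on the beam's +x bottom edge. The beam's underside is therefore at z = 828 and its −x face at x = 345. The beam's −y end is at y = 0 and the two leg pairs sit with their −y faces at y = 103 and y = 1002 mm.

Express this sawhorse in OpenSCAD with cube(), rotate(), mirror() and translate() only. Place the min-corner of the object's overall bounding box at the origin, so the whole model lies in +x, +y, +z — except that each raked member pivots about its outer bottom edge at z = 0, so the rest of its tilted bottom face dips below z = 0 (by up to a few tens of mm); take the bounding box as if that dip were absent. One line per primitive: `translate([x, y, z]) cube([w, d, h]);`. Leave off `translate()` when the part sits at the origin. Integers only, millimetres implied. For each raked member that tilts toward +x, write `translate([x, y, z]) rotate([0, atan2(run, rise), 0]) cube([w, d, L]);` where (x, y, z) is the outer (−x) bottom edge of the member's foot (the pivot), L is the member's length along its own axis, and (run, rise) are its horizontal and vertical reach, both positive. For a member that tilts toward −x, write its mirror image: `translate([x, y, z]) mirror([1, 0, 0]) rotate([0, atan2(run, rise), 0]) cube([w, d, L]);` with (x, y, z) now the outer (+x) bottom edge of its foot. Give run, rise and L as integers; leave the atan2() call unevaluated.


translate([345, 0, 828]) cube([60, 1161, 88]);
translate([0, 103, 0]) rotate([0, atan2(345, 828), 0]) cube([30, 56, 897]);
translate([750, 103, 0]) mirror([1, 0, 0]) rotate([0, atan2(345, 828), 0]) cube([30, 56, 897]);
translate([0, 1002, 0]) rotate([0, atan2(345, 828), 0]) cube([30, 56, 897]);
translate([750, 1002, 0]) mirror([1, 0, 0]) rotate([0, atan2(345, 828), 0]) cube([30, 56, 897]);


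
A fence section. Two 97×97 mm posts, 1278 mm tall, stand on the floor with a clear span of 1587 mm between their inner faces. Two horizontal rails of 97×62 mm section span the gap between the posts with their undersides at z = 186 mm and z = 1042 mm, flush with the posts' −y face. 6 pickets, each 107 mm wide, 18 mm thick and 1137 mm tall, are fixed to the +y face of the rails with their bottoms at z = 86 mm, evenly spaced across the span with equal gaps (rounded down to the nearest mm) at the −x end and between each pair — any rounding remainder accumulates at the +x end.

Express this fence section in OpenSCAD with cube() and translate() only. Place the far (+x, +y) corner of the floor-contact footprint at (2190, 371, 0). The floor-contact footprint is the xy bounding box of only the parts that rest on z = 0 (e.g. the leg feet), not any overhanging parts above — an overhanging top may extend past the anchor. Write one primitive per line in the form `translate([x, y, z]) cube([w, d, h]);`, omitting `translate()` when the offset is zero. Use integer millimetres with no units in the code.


translate([409, 274, 0]) cube([97, 97, 1278]);
translate([2093, 274, 0]) cube([97, 97, 1278]);
translate([506, 274, 186]) cube([1587, 97, 62]);
translate([506, 274, 1042]) cube([1587, 97, 62]);
translate([641, 371, 86]) cube([107, 18, 1137]);
translate([883, 371, 86]) cube([107, 18, 1137]);
translate([1125, 371, 86]) cube([107, 18, 1137]);
translate([1367, 371, 86]) cube([107, 18, 1137]);
translate([1609, 371, 86]) cube([107, 18, 1137]);
translate([1851, 371, 86]) cube([107, 18, 1137]);


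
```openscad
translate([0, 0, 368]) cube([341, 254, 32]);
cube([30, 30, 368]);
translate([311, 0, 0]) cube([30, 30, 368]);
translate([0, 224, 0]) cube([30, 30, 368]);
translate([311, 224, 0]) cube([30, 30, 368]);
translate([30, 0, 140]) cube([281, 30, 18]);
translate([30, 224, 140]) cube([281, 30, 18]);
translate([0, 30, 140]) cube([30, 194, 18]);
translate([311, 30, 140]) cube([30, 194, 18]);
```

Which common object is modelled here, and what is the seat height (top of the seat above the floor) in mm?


A stool. The seat height is 400 mm.

A 341×254×32 slab at z = 368 on four corner posts — a stool. The seat top is 368 + 32 = 400 mm.


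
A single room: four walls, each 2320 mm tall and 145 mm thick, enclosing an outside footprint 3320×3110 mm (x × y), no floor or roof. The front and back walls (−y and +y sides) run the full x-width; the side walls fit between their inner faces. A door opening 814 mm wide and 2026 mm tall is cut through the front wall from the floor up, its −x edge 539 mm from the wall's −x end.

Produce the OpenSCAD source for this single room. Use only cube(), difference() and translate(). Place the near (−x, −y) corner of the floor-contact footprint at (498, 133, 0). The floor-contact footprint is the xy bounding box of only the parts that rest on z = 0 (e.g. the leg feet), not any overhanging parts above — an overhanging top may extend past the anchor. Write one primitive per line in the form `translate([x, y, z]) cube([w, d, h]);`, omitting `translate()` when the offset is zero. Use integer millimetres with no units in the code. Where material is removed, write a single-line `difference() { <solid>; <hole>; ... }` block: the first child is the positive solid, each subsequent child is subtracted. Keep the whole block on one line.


difference() { translate([498, 133, 0]) cube([3320, 145, 2320]); translate([1037, 133, 0]) cube([814, 145, 2026]); }
translate([498, 3098, 0]) cube([3320, 145, 2320]);
translate([498, 278, 0]) cube([145, 2820, 2320]);
translate([3673, 278, 0]) cube([145, 2820, 2320]);


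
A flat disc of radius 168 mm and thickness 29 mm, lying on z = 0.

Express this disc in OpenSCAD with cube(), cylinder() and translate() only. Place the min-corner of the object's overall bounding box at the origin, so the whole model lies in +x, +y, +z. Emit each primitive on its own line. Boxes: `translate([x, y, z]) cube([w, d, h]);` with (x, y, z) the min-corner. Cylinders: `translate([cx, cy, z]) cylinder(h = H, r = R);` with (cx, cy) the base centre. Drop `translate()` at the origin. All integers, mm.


translate([168, 168, 0]) cylinder(h = 29, r = 168);


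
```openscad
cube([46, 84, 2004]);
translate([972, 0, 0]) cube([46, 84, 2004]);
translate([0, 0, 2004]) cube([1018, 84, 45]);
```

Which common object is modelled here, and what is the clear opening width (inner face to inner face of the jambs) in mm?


A door frame. The clear opening width is 926 mm.

Two 2004 mm tall posts with a header on top — a door frame. The left jamb is 46 mm wide at x = 0; the right jamb starts at x = 972. The clear opening is 972 − 46 = 926 mm.


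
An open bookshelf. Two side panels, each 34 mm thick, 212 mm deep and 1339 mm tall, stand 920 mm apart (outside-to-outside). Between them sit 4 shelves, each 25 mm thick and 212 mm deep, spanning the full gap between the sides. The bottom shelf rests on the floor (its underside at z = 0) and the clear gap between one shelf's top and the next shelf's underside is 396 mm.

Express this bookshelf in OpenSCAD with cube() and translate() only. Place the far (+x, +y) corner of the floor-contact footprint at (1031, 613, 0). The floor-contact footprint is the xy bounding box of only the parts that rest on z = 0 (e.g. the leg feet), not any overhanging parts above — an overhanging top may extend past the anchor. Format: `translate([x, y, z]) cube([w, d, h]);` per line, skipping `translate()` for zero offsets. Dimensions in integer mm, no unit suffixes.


translate([111, 401, 0]) cube([34, 212, 1339]);
translate([997, 401, 0]) cube([34, 212, 1339]);
translate([145, 401, 0]) cube([852, 212, 25]);
translate([145, 401, 421]) cube([852, 212, 25]);
translate([145, 401, 842]) cube([852, 212, 25]);
translate([145, 401, 1263]) cube([852, 212, 25]);


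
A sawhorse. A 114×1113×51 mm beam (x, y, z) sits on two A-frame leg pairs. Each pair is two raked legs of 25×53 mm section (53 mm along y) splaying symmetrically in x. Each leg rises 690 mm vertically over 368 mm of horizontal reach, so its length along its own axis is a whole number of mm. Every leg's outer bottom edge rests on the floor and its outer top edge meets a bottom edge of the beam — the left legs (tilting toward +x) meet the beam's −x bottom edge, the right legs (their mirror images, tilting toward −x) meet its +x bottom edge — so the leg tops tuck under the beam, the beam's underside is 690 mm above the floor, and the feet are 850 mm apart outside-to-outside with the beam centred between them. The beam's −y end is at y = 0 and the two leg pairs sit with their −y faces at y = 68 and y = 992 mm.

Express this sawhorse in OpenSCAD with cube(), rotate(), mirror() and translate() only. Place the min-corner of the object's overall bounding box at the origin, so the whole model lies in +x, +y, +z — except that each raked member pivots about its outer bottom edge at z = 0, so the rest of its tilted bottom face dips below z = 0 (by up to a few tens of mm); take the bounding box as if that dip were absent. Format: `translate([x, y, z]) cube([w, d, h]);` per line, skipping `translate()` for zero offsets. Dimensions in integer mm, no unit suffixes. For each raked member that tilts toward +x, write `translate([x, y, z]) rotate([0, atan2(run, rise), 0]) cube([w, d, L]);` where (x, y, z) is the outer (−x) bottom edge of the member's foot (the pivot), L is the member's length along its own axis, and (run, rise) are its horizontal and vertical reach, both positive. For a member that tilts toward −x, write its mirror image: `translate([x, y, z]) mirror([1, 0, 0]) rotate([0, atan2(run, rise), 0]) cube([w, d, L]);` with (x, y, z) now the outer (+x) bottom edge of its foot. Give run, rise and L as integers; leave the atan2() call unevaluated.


translate([368, 0, 690]) cube([114, 1113, 51]);
translate([0, 68, 0]) rotate([0, atan2(368, 690), 0]) cube([25, 53, 782]);
translate([850, 68, 0]) mirror([1, 0, 0]) rotate([0, atan2(368, 690), 0]) cube([25, 53, 782]);
translate([0, 992, 0]) rotate([0, atan2(368, 690), 0]) cube([25, 53, 782]);
translate([850, 992, 0]) mirror([1, 0, 0]) rotate([0, atan2(368, 690), 0]) cube([25, 53, 782]);


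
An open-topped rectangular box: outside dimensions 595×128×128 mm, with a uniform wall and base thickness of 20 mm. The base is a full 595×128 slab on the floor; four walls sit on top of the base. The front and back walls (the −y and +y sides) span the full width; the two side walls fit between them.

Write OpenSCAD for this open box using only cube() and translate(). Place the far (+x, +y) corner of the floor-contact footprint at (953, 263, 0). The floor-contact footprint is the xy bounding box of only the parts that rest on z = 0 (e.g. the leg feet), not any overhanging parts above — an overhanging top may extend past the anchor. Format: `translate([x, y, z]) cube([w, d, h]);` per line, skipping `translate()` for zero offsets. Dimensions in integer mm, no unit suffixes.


translate([358, 135, 0]) cube([595, 128, 20]);
translate([358, 135, 20]) cube([595, 20, 108]);
translate([358, 243, 20]) cube([595, 20, 108]);
translate([358, 155, 20]) cube([20, 88, 108]);
translate([933, 155, 20]) cube([20, 88, 108]);


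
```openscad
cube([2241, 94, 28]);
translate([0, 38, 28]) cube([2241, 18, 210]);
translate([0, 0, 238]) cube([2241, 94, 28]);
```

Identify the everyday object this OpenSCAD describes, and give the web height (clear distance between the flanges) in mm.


An I-beam. The web height is 210 mm.

Two wide flanges with a thin centred web — an I-beam. Overall 266 mm minus two 28 mm flanges gives a web of 266 − 2·28 = 210 mm.


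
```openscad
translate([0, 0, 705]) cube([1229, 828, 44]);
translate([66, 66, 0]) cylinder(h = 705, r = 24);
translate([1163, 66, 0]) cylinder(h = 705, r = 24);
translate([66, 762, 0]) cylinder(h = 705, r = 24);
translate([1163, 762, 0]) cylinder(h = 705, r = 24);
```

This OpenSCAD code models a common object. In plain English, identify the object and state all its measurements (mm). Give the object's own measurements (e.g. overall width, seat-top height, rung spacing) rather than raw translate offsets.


A rectangular dining table. The top is 1229×828×44 mm with its upper surface at z = 749 mm. It stands on four round legs of 48 mm diameter, each leg's bounding box inset 42 mm from the nearest pair of top edges, running from the floor to the underside of the top.


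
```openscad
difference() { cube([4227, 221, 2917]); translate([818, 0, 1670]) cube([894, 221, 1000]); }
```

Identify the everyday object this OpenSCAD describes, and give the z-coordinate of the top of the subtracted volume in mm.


A wall with a window opening. The window head height is 2670 mm.

A wall with a rectangular opening subtracted — a window. Sill at z = 1670, opening 1000 mm tall, so the head is at 1670 + 1000 = 2670 mm.


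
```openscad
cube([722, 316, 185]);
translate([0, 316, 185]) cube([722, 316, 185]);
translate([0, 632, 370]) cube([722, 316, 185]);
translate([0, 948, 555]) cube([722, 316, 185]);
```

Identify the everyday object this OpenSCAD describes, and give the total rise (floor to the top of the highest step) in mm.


A staircase. The total rise is 740 mm.

4 identical blocks, each offset up and back from the previous — a staircase. Each step is 185 mm tall and there are 4 of them, so the total rise is 4 × 185 = 740 mm.


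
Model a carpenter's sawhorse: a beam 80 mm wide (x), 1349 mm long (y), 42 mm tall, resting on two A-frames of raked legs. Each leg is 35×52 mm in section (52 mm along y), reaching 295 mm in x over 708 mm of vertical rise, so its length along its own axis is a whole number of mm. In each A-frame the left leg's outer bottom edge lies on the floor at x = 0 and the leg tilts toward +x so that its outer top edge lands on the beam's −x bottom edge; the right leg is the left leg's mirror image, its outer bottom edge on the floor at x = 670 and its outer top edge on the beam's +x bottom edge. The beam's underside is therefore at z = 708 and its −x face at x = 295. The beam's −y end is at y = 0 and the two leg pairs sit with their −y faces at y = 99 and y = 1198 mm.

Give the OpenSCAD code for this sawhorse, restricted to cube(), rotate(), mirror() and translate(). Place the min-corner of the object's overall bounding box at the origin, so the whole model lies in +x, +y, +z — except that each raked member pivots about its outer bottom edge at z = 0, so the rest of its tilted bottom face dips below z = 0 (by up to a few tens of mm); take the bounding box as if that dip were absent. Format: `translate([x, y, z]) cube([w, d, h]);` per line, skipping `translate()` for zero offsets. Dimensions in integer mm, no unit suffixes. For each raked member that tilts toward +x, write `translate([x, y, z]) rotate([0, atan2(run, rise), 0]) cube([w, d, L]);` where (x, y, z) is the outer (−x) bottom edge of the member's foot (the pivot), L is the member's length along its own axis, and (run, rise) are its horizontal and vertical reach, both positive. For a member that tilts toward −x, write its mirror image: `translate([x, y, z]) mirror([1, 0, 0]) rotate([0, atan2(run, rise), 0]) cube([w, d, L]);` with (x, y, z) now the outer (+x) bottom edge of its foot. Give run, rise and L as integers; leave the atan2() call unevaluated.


translate([295, 0, 708]) cube([80, 1349, 42]);
translate([0, 99, 0]) rotate([0, atan2(295, 708), 0]) cube([35, 52, 767]);
translate([670, 99, 0]) mirror([1, 0, 0]) rotate([0, atan2(295, 708), 0]) cube([35, 52, 767]);
translate([0, 1198, 0]) rotate([0, atan2(295, 708), 0]) cube([35, 52, 767]);
translate([670, 1198, 0]) mirror([1, 0, 0]) rotate([0, atan2(295, 708), 0]) cube([35, 52, 767]);


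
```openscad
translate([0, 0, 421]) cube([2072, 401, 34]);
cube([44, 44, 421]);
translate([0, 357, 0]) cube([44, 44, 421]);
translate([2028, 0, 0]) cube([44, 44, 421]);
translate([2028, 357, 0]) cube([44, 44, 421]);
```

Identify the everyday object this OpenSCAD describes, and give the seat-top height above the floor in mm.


A bench. The seat-top height is 455 mm.

A long slab on four corner posts — a bench. The slab sits at z = 421 with thickness 34, so the top is 421 + 34 = 455 mm.


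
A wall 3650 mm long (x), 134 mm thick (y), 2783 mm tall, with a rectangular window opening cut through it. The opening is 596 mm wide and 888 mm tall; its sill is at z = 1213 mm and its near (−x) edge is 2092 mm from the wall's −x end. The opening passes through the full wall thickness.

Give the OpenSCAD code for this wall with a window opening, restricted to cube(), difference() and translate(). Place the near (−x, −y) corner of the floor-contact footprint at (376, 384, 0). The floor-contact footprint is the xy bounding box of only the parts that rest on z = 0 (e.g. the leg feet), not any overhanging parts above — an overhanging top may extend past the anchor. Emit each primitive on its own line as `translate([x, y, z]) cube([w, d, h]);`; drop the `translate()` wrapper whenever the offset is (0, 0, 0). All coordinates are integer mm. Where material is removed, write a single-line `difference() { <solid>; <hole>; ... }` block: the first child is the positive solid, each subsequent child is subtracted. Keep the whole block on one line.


difference() { translate([376, 384, 0]) cube([3650, 134, 2783]); translate([2468, 384, 1213]) cube([596, 134, 888]); }


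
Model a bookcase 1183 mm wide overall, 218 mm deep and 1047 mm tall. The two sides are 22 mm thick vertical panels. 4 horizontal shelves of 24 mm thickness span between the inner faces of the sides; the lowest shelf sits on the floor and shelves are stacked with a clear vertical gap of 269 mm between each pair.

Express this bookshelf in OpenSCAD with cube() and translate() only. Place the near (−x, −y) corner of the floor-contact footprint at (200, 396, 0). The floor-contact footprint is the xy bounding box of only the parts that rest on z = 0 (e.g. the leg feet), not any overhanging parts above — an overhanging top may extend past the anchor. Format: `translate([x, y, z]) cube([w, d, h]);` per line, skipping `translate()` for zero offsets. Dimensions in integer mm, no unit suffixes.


translate([200, 396, 0]) cube([22, 218, 1047]);
translate([1361, 396, 0]) cube([22, 218, 1047]);
translate([222, 396, 0]) cube([1139, 218, 24]);
translate([222, 396, 293]) cube([1139, 218, 24]);
translate([222, 396, 586]) cube([1139, 218, 24]);
translate([222, 396, 879]) cube([1139, 218, 24]);
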